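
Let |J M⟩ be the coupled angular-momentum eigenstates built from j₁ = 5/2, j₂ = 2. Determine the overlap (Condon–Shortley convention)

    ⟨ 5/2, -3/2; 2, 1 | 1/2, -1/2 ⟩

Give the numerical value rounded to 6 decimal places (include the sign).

triangle: 4!*1!*0!/6! = 24/720
(j±m)!: 1!*4!*3!*1!*0!*1! = 144
prefactor² = (2J+1)*Δ*N² = 48/5
  k=3: −1/(3!*1!*1!*0!*0!*0!) = -1/6
Σ = -1/6  ⇒  CG² = 48/5*(-1/6)² = 4/15
CG = −√(4/15) = -0.516398

−√(4/15) ≈ -0.516398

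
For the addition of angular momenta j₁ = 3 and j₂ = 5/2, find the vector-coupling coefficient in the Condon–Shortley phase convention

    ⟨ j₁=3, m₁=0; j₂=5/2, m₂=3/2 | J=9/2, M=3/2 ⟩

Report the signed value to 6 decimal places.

-0.540562

j₁+j₂−J=1  J+j₁−j₂=5  J−j₁+j₂=4  j₁+j₂+J+1=11
(j₁±m₁, j₂±m₂, J±M) = (3,3,4,1,6,3)
P² = 207360/77
sum k=0..1:
  [0] +1/288 = 1/288
  [1] −1/72 = -1/72
S = -1/96
C² = P²·S² = 45/154 ; C = -0.540562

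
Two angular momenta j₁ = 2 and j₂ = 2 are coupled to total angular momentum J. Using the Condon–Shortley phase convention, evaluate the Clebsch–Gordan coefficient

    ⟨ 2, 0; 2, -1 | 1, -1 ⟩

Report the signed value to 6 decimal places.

j₁+j₂−J=3  J+j₁−j₂=1  J−j₁+j₂=1  j₁+j₂+J+1=6
(j₁±m₁, j₂±m₂, J±M) = (2,2,1,3,0,2)
P² = 6/5
sum k=1..1:
  [1] −1/2 = -1/2
S = -1/2
C² = P²·S² = 3/10 ; C = -0.547723

−√(3/10) ≈ -0.547723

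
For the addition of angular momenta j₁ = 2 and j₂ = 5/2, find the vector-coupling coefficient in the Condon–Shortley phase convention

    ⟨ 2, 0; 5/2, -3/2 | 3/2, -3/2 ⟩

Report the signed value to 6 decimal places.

−√(12/35) = -0.585540

√[4·3!1!2!/7! · 2!2!1!4!0!3!] = √(192/35)
  +(−1)^1/∏(1,2,1,0,0,2)! = -1/4  (running -1/4)
⟨..|..⟩ = √(192/35)·(-1/4) = -0.585540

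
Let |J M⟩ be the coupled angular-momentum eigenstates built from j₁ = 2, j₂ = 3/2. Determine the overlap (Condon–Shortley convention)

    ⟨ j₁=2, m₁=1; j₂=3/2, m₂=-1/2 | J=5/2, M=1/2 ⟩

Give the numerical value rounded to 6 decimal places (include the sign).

+√(5/14) ≈ +0.597614

√[6·1!3!2!/7! · 3!1!1!2!3!2!] = √(72/35)
  +(−1)^0/∏(0,1,1,1,2,1)! = 1/2  (running 1/2)
  +(−1)^1/∏(1,0,0,0,3,2)! = -1/12  (running 5/12)
⟨..|..⟩ = √(72/35)·(5/12) = +0.597614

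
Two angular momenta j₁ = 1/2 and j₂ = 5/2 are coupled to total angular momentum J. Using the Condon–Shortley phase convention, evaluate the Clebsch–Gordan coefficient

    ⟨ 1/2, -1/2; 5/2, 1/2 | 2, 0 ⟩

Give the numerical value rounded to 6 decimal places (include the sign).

triangle: 1!·0!·4!/6! = 24/720
(j±m)!: 0!·1!·3!·2!·2!·2! = 48
prefactor² = (2J+1)·Δ·N² = 8
  k=1: −1/(1!·0!·0!·2!·0!·2!) = -1/4
Σ = -1/4  ⇒  CG² = 8·(-1/4)² = 1/2
CG = −√(1/2) = -0.707107

-0.707107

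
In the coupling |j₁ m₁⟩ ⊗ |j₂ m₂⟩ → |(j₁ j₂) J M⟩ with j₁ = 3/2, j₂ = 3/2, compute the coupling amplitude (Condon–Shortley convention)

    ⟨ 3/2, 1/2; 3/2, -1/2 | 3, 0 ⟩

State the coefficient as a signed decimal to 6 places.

+√(9/20) = +0.670820

√[7·0!3!3!/7! · 2!1!1!2!3!3!] = √(36/5)
  +(−1)^0/∏(0,0,1,1,2,2)! = 1/4  (running 1/4)
⟨..|..⟩ = √(36/5)·(1/4) = +0.670820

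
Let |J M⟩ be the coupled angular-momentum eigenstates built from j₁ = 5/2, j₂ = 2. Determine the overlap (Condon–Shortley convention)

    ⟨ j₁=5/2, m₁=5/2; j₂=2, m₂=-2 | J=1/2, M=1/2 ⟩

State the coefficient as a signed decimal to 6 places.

j₁+j₂−J=4  J+j₁−j₂=1  J−j₁+j₂=0  j₁+j₂+J+1=6
(j₁±m₁, j₂±m₂, J±M) = (5,0,0,4,1,0)
P² = 192
sum k=0..0:
  [0] +1/24 = 1/24
S = 1/24
C² = P²·S² = 1/3 ; C = +0.577350

+0.577350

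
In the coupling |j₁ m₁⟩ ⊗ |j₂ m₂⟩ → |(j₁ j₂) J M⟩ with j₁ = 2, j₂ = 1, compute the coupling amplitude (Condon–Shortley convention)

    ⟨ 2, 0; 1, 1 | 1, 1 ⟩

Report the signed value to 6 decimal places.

+√(1/10) = +0.316228

triangle: 2!×2!×0!/5! = 4/120
(j±m)!: 2!×2!×2!×0!×2!×0! = 16
prefactor² = (2J+1)×Δ×N² = 8/5
  k=2: +1/(2!×0!×0!×0!×2!×0!) = 1/4
Σ = 1/4  ⇒  CG² = 8/5×1/4² = 1/10
CG = +√(1/10) = +0.316228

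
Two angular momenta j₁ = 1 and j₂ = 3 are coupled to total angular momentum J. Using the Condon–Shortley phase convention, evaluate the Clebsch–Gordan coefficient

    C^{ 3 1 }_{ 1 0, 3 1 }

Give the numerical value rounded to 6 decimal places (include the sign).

√[7·1!1!5!/8! · 1!1!4!2!4!2!] = √(48)
  +(−1)^0/∏(0,1,1,4,0,1)! = 1/24  (running 1/24)
  +(−1)^1/∏(1,0,0,3,1,2)! = -1/12  (running -1/24)
⟨..|..⟩ = √(48)·(-1/24) = -0.288675

−√(1/12) = -0.288675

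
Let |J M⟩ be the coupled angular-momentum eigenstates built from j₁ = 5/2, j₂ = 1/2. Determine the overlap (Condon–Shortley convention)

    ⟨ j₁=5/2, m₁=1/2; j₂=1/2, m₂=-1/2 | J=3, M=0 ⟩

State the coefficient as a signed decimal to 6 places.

+√(1/2) = +0.707107

triangle: 0!×5!×1!/7! = 120/5040
(j±m)!: 3!×2!×0!×1!×3!×3! = 432
prefactor² = (2J+1)×Δ×N² = 72
  k=0: +1/(0!×0!×2!×0!×3!×1!) = 1/12
Σ = 1/12  ⇒  CG² = 72×1/12² = 1/2
CG = +√(1/2) = +0.707107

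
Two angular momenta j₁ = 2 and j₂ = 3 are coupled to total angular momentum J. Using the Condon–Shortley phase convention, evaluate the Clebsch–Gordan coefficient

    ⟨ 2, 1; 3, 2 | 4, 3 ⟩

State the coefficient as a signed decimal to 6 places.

-0.223607  (= −√(1/20))

j₁+j₂−J=1  J+j₁−j₂=3  J−j₁+j₂=5  j₁+j₂+J+1=10
(j₁±m₁, j₂±m₂, J±M) = (3,1,5,1,7,1)
P² = 6480
sum k=0..1:
  [0] +1/240 = 1/240
  [1] −1/144 = -1/144
S = -1/360
C² = P²·S² = 1/20 ; C = -0.223607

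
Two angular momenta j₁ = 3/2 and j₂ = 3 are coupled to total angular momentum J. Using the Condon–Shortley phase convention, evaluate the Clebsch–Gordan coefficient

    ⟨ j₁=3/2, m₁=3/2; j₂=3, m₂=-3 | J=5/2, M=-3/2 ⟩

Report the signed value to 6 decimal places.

+0.566947

triangle: 2!·1!·4!/8! = 48/40320
(j±m)!: 3!·0!·0!·6!·1!·4! = 103680
prefactor² = (2J+1)·Δ·N² = 5184/7
  k=0: +1/(0!·2!·0!·0!·1!·4!) = 1/48
Σ = 1/48  ⇒  CG² = 5184/7·1/48² = 9/28
CG = +√(9/28) = +0.566947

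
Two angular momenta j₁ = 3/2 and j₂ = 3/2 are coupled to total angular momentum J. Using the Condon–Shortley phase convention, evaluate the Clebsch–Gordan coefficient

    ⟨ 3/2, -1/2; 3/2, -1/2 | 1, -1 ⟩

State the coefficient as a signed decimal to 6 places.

-0.632456  (= −√(2/5))

√[3·2!1!1!/5! · 1!2!1!2!0!2!] = √(2/5)
  +(−1)^1/∏(1,1,1,0,0,1)! = -1  (running -1)
⟨..|..⟩ = √(2/5)·(-1) = -0.632456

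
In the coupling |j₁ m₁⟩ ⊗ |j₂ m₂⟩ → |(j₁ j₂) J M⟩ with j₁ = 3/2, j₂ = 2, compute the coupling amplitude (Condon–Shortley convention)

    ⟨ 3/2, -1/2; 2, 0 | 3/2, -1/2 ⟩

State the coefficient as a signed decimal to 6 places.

triangle: 2!×1!×2!/6! = 4/720
(j±m)!: 1!×2!×2!×2!×1!×2! = 16
prefactor² = (2J+1)×Δ×N² = 16/45
  k=1: −1/(1!×1!×1!×1!×0!×1!) = -1
  k=2: +1/(2!×0!×0!×0!×1!×2!) = 1/4
Σ = -3/4  ⇒  CG² = 16/45×(-3/4)² = 1/5
CG = −√(1/5) = -0.447214

−√(1/5) ≈ -0.447214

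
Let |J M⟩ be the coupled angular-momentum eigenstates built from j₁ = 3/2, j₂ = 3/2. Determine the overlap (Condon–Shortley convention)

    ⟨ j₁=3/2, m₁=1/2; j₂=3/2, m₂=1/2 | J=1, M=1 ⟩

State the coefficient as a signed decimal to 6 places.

−√(2/5) ≈ -0.632456

√[3·2!1!1!/5! · 2!1!2!1!2!0!] = √(2/5)
  +(−1)^1/∏(1,1,0,1,1,0)! = -1  (running -1)
⟨..|..⟩ = √(2/5)·(-1) = -0.632456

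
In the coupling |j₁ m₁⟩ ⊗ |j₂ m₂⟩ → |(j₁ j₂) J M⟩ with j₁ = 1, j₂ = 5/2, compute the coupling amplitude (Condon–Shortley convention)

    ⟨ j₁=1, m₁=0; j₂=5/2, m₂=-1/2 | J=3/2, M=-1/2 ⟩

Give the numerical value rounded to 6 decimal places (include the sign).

j₁+j₂−J=2  J+j₁−j₂=0  J−j₁+j₂=3  j₁+j₂+J+1=6
(j₁±m₁, j₂±m₂, J±M) = (1,1,2,3,1,2)
P² = 8/5
sum k=1..1:
  [1] −1/2 = -1/2
S = -1/2
C² = P²·S² = 2/5 ; C = -0.632456

−√(2/5) ≈ -0.632456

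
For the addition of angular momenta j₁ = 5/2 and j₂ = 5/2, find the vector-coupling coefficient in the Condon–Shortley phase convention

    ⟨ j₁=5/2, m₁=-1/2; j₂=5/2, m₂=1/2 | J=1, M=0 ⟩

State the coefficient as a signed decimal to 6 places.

j₁+j₂−J=4  J+j₁−j₂=1  J−j₁+j₂=1  j₁+j₂+J+1=7
(j₁±m₁, j₂±m₂, J±M) = (2,3,3,2,1,1)
P² = 72/35
sum k=2..3:
  [2] +1/4 = 1/4
  [3] −1/6 = -1/6
S = 1/12
C² = P²·S² = 1/70 ; C = +0.119523

+√(1/70) ≈ +0.119523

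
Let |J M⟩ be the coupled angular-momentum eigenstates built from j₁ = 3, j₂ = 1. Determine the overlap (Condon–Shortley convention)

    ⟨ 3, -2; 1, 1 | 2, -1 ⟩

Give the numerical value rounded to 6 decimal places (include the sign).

+0.690066  (= +√(10/21))

j₁+j₂−J=2  J+j₁−j₂=4  J−j₁+j₂=0  j₁+j₂+J+1=7
(j₁±m₁, j₂±m₂, J±M) = (1,5,2,0,1,3)
P² = 480/7
sum k=2..2:
  [2] +1/12 = 1/12
S = 1/12
C² = P²·S² = 10/21 ; C = +0.690066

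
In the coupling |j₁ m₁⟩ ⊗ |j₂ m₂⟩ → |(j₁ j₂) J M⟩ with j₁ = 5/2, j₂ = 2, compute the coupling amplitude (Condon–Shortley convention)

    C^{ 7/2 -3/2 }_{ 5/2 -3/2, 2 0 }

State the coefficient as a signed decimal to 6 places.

-0.534522

j₁+j₂−J=1  J+j₁−j₂=4  J−j₁+j₂=3  j₁+j₂+J+1=9
(j₁±m₁, j₂±m₂, J±M) = (1,4,2,2,2,5)
P² = 512/7
sum k=0..1:
  [0] +1/48 = 1/48
  [1] −1/12 = -1/12
S = -1/16
C² = P²·S² = 2/7 ; C = -0.534522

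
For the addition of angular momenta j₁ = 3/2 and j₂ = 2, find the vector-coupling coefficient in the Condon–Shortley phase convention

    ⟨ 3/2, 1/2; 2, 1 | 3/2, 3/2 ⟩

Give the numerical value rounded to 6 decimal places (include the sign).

−√(2/5) ≈ -0.632456

√[4·2!1!2!/6! · 2!1!3!1!3!0!] = √(8/5)
  +(−1)^1/∏(1,1,0,2,1,0)! = -1/2  (running -1/2)
⟨..|..⟩ = √(8/5)·(-1/2) = -0.632456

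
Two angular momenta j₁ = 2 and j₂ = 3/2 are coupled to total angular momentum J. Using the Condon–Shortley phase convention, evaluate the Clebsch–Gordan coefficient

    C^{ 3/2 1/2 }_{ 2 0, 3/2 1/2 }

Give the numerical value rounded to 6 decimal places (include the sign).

√[4·2!2!1!/6! · 2!2!2!1!2!1!] = √(16/45)
  +(−1)^1/∏(1,1,1,1,1,0)! = -1  (running -1)
  +(−1)^2/∏(2,0,0,0,2,1)! = 1/4  (running -3/4)
⟨..|..⟩ = √(16/45)·(-3/4) = -0.447214

-0.447214  (= −√(1/5))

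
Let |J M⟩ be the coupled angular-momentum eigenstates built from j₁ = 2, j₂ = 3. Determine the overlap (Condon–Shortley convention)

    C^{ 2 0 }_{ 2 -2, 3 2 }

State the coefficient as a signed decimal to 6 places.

-0.597614

j₁+j₂−J=3  J+j₁−j₂=1  J−j₁+j₂=3  j₁+j₂+J+1=8
(j₁±m₁, j₂±m₂, J±M) = (0,4,5,1,2,2)
P² = 360/7
sum k=3..3:
  [3] −1/12 = -1/12
S = -1/12
C² = P²·S² = 5/14 ; C = -0.597614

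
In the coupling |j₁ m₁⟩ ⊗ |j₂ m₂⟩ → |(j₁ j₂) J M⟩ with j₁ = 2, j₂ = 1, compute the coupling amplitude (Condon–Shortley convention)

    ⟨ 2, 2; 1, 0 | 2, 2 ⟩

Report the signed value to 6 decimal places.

√[5·1!3!1!/6! · 4!0!1!1!4!0!] = √(24)
  +(−1)^0/∏(0,1,0,1,3,0)! = 1/6  (running 1/6)
⟨..|..⟩ = √(24)·(1/6) = +0.816497

+0.816497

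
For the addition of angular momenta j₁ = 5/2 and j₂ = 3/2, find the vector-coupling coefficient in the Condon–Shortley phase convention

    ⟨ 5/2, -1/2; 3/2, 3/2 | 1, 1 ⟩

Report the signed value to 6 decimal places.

√[3·3!2!0!/6! · 2!3!3!0!2!0!] = √(36/5)
  +(−1)^3/∏(3,0,0,0,2,0)! = -1/12  (running -1/12)
⟨..|..⟩ = √(36/5)·(-1/12) = -0.223607

-0.223607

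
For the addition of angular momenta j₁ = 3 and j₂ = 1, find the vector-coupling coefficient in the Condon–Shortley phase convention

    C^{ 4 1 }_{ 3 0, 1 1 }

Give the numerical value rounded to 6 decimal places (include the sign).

+√(5/14) ≈ +0.597614

j₁+j₂−J=0  J+j₁−j₂=6  J−j₁+j₂=2  j₁+j₂+J+1=9
(j₁±m₁, j₂±m₂, J±M) = (3,3,2,0,5,3)
P² = 12960/7
sum k=0..0:
  [0] +1/72 = 1/72
S = 1/72
C² = P²·S² = 5/14 ; C = +0.597614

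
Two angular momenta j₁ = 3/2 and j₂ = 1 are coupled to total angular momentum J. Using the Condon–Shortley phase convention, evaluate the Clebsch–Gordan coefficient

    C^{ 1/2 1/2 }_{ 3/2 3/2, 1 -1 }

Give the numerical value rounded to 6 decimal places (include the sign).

j₁+j₂−J=2  J+j₁−j₂=1  J−j₁+j₂=0  j₁+j₂+J+1=4
(j₁±m₁, j₂±m₂, J±M) = (3,0,0,2,1,0)
P² = 2
sum k=0..0:
  [0] +1/2 = 1/2
S = 1/2
C² = P²·S² = 1/2 ; C = +0.707107

+√(1/2) = +0.707107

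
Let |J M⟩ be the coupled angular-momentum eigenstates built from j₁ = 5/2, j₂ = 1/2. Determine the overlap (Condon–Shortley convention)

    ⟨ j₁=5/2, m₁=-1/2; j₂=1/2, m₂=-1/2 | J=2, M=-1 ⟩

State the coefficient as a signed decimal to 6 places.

j₁+j₂−J=1  J+j₁−j₂=4  J−j₁+j₂=0  j₁+j₂+J+1=6
(j₁±m₁, j₂±m₂, J±M) = (2,3,0,1,1,3)
P² = 12
sum k=0..0:
  [0] +1/6 = 1/6
S = 1/6
C² = P²·S² = 1/3 ; C = +0.577350

+0.577350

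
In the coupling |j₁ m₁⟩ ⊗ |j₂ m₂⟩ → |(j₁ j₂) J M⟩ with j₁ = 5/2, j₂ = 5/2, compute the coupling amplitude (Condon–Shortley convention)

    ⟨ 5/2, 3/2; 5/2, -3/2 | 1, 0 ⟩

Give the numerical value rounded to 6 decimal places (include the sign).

−√(9/70) ≈ -0.358569

triangle: 4!*1!*1!/7! = 24/5040
(j±m)!: 4!*1!*1!*4!*1!*1! = 576
prefactor² = (2J+1)*Δ*N² = 288/35
  k=0: +1/(0!*4!*1!*1!*0!*0!) = 1/24
  k=1: −1/(1!*3!*0!*0!*1!*1!) = -1/6
Σ = -1/8  ⇒  CG² = 288/35*(-1/8)² = 9/70
CG = −√(9/70) = -0.358569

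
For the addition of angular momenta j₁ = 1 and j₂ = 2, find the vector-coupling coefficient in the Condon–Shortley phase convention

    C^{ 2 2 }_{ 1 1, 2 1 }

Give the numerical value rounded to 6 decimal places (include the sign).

+0.577350  (= +√(1/3))

j₁+j₂−J=1  J+j₁−j₂=1  J−j₁+j₂=3  j₁+j₂+J+1=6
(j₁±m₁, j₂±m₂, J±M) = (2,0,3,1,4,0)
P² = 12
sum k=0..0:
  [0] +1/6 = 1/6
S = 1/6
C² = P²·S² = 1/3 ; C = +0.577350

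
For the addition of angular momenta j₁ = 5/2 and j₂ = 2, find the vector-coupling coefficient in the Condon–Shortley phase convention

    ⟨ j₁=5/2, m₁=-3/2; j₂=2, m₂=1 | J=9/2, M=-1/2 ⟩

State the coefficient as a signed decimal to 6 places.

+0.398410  (= +√(10/63))

√[10·0!5!4!/10! · 1!4!3!1!4!5!] = √(23040/7)
  +(−1)^0/∏(0,0,4,3,1,1)! = 1/144  (running 1/144)
⟨..|..⟩ = √(23040/7)·(1/144) = +0.398410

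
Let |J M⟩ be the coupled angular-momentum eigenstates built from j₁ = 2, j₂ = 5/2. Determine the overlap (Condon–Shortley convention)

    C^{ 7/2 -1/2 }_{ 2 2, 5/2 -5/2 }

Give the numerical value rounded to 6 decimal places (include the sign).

√[8·1!3!4!/9! · 4!0!0!5!3!4!] = √(9216/7)
  +(−1)^0/∏(0,1,0,0,3,4)! = 1/144  (running 1/144)
⟨..|..⟩ = √(9216/7)·(1/144) = +0.251976

+√(4/63) = +0.251976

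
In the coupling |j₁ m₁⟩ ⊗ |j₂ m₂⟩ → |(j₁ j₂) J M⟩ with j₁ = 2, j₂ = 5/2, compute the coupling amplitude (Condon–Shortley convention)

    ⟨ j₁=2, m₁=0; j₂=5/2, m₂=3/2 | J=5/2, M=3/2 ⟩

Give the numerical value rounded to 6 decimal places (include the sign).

√[6·2!2!3!/8! · 2!2!4!1!4!1!] = √(288/35)
  +(−1)^1/∏(1,1,1,3,1,0)! = -1/6  (running -1/6)
  +(−1)^2/∏(2,0,0,2,2,1)! = 1/8  (running -1/24)
⟨..|..⟩ = √(288/35)·(-1/24) = -0.119523

-0.119523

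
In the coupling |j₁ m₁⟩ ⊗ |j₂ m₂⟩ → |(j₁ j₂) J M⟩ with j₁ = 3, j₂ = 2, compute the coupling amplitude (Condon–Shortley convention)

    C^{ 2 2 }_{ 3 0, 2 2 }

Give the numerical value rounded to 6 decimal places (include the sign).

√[5·3!3!1!/8! · 3!3!4!0!4!0!] = √(648/7)
  +(−1)^3/∏(3,0,0,1,3,0)! = -1/36  (running -1/36)
⟨..|..⟩ = √(648/7)·(-1/36) = -0.267261

-0.267261  (= −√(1/14))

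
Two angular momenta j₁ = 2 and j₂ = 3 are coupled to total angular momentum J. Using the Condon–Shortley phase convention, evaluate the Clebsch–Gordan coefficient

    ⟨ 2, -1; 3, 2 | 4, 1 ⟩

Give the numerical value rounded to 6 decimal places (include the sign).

triangle: 1!×3!×5!/10! = 720/3628800
(j±m)!: 1!×3!×5!×1!×5!×3! = 518400
prefactor² = (2J+1)×Δ×N² = 6480/7
  k=0: +1/(0!×1!×3!×5!×0!×0!) = 1/720
  k=1: −1/(1!×0!×2!×4!×1!×1!) = -1/48
Σ = -7/360  ⇒  CG² = 6480/7×(-7/360)² = 7/20
CG = −√(7/20) = -0.591608

−√(7/20) = -0.591608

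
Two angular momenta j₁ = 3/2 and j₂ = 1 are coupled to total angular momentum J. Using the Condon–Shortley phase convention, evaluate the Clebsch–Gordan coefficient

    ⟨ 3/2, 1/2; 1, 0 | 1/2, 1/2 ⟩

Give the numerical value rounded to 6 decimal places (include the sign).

√[2·2!1!0!/4! · 2!1!1!1!1!0!] = √(1/3)
  +(−1)^1/∏(1,1,0,0,1,0)! = -1  (running -1)
⟨..|..⟩ = √(1/3)·(-1) = -0.577350

-0.577350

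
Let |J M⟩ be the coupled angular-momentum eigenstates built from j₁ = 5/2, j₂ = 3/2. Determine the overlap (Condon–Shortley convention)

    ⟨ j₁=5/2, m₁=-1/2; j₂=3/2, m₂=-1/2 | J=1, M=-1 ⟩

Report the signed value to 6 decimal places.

-0.387298  (= −√(3/20))

j₁+j₂−J=3  J+j₁−j₂=2  J−j₁+j₂=0  j₁+j₂+J+1=6
(j₁±m₁, j₂±m₂, J±M) = (2,3,1,2,0,2)
P² = 12/5
sum k=1..1:
  [1] −1/4 = -1/4
S = -1/4
C² = P²·S² = 3/20 ; C = -0.387298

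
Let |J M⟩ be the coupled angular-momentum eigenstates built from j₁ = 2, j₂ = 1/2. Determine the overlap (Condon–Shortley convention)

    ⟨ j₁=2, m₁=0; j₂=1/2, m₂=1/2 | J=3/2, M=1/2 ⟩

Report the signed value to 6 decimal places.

-0.632456

j₁+j₂−J=1  J+j₁−j₂=3  J−j₁+j₂=0  j₁+j₂+J+1=5
(j₁±m₁, j₂±m₂, J±M) = (2,2,1,0,2,1)
P² = 8/5
sum k=1..1:
  [1] −1/2 = -1/2
S = -1/2
C² = P²·S² = 2/5 ; C = -0.632456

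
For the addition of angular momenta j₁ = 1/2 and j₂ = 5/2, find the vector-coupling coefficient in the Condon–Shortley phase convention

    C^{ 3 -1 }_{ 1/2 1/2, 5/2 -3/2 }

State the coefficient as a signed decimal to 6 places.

+0.577350  (= +√(1/3))

j₁+j₂−J=0  J+j₁−j₂=1  J−j₁+j₂=5  j₁+j₂+J+1=7
(j₁±m₁, j₂±m₂, J±M) = (1,0,1,4,2,4)
P² = 192
sum k=0..0:
  [0] +1/24 = 1/24
S = 1/24
C² = P²·S² = 1/3 ; C = +0.577350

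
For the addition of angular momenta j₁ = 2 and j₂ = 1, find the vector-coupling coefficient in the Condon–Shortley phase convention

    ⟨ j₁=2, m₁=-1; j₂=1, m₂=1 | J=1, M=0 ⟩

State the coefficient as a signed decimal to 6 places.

j₁+j₂−J=2  J+j₁−j₂=2  J−j₁+j₂=0  j₁+j₂+J+1=5
(j₁±m₁, j₂±m₂, J±M) = (1,3,2,0,1,1)
P² = 6/5
sum k=2..2:
  [2] +1/2 = 1/2
S = 1/2
C² = P²·S² = 3/10 ; C = +0.547723

+√(3/10) = +0.547723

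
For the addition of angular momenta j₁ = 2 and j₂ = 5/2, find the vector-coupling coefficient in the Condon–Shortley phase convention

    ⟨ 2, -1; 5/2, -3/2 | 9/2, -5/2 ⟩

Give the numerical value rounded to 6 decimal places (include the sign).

+0.745356

j₁+j₂−J=0  J+j₁−j₂=4  J−j₁+j₂=5  j₁+j₂+J+1=10
(j₁±m₁, j₂±m₂, J±M) = (1,3,1,4,2,7)
P² = 11520
sum k=0..0:
  [0] +1/144 = 1/144
S = 1/144
C² = P²·S² = 5/9 ; C = +0.745356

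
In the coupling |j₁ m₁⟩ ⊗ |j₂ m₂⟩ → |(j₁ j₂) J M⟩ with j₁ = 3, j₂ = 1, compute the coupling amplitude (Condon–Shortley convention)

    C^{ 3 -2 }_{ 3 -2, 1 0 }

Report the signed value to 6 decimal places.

triangle: 1!·5!·1!/8! = 120/40320
(j±m)!: 1!·5!·1!·1!·1!·5! = 14400
prefactor² = (2J+1)·Δ·N² = 300
  k=0: +1/(0!·1!·5!·1!·0!·0!) = 1/120
  k=1: −1/(1!·0!·4!·0!·1!·1!) = -1/24
Σ = -1/30  ⇒  CG² = 300·(-1/30)² = 1/3
CG = −√(1/3) = -0.577350

-0.577350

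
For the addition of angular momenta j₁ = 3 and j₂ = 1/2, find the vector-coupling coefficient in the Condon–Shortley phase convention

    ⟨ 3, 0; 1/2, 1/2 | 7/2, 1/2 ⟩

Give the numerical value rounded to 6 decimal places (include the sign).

+√(4/7) ≈ +0.755929

j₁+j₂−J=0  J+j₁−j₂=6  J−j₁+j₂=1  j₁+j₂+J+1=8
(j₁±m₁, j₂±m₂, J±M) = (3,3,1,0,4,3)
P² = 5184/7
sum k=0..0:
  [0] +1/36 = 1/36
S = 1/36
C² = P²·S² = 4/7 ; C = +0.755929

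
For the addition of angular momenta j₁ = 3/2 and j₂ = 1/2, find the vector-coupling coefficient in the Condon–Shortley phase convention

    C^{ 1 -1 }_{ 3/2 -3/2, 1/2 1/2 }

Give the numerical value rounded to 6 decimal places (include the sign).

j₁+j₂−J=1  J+j₁−j₂=2  J−j₁+j₂=0  j₁+j₂+J+1=4
(j₁±m₁, j₂±m₂, J±M) = (0,3,1,0,0,2)
P² = 3
sum k=1..1:
  [1] −1/2 = -1/2
S = -1/2
C² = P²·S² = 3/4 ; C = -0.866025

−√(3/4) ≈ -0.866025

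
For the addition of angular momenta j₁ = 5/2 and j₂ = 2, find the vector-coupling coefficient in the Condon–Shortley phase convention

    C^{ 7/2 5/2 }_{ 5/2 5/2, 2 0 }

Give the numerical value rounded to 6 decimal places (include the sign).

+√(10/21) ≈ +0.690066

triangle: 1!×4!×3!/9! = 144/362880
(j±m)!: 5!×0!×2!×2!×6!×1! = 345600
prefactor² = (2J+1)×Δ×N² = 7680/7
  k=0: +1/(0!×1!×0!×2!×4!×1!) = 1/48
Σ = 1/48  ⇒  CG² = 7680/7×1/48² = 10/21
CG = +√(10/21) = +0.690066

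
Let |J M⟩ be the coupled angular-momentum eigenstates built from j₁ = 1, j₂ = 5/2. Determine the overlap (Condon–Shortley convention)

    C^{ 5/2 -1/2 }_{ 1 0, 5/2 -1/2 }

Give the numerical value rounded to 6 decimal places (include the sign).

+√(1/35) = +0.169031

j₁+j₂−J=1  J+j₁−j₂=1  J−j₁+j₂=4  j₁+j₂+J+1=7
(j₁±m₁, j₂±m₂, J±M) = (1,1,2,3,2,3)
P² = 144/35
sum k=0..1:
  [0] +1/4 = 1/4
  [1] −1/6 = -1/6
S = 1/12
C² = P²·S² = 1/35 ; C = +0.169031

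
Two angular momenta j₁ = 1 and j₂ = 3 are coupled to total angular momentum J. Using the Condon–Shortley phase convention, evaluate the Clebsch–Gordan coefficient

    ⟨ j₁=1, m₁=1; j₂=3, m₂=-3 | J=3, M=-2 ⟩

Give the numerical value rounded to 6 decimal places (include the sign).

+√(1/4) = +0.500000

triangle: 1!*1!*5!/8! = 120/40320
(j±m)!: 2!*0!*0!*6!*1!*5! = 172800
prefactor² = (2J+1)*Δ*N² = 3600
  k=0: +1/(0!*1!*0!*0!*1!*5!) = 1/120
Σ = 1/120  ⇒  CG² = 3600*1/120² = 1/4
CG = +√(1/4) = +0.500000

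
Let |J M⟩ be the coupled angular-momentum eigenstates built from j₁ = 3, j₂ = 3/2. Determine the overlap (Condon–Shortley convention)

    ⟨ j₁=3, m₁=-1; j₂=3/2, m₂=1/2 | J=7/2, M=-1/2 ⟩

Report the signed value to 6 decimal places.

−√(2/7) = -0.534522

√[8·1!5!2!/9! · 2!4!2!1!3!4!] = √(512/7)
  +(−1)^0/∏(0,1,4,2,1,0)! = 1/48  (running 1/48)
  +(−1)^1/∏(1,0,3,1,2,1)! = -1/12  (running -1/16)
⟨..|..⟩ = √(512/7)·(-1/16) = -0.534522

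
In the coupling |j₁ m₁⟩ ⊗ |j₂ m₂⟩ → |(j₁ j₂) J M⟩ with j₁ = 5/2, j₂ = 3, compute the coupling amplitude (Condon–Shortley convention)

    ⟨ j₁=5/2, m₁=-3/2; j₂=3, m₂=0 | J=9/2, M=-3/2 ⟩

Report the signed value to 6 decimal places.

-0.540562

triangle: 1!*4!*5!/11! = 2880/39916800
(j±m)!: 1!*4!*3!*3!*3!*6! = 3732480
prefactor² = (2J+1)*Δ*N² = 207360/77
  k=0: +1/(0!*1!*4!*3!*0!*2!) = 1/288
  k=1: −1/(1!*0!*3!*2!*1!*3!) = -1/72
Σ = -1/96  ⇒  CG² = 207360/77*(-1/96)² = 45/154
CG = −√(45/154) = -0.540562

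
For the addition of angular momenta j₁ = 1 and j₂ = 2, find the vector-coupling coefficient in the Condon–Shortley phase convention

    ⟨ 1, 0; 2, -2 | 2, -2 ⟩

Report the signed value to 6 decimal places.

+0.816497  (= +√(2/3))

j₁+j₂−J=1  J+j₁−j₂=1  J−j₁+j₂=3  j₁+j₂+J+1=6
(j₁±m₁, j₂±m₂, J±M) = (1,1,0,4,0,4)
P² = 24
sum k=0..0:
  [0] +1/6 = 1/6
S = 1/6
C² = P²·S² = 2/3 ; C = +0.816497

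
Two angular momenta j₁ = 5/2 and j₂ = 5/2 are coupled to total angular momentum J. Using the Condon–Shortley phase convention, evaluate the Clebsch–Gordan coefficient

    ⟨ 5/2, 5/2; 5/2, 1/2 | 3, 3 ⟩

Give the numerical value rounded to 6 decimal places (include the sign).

√[7·2!3!3!/9! · 5!0!3!2!6!0!] = √(1440)
  +(−1)^0/∏(0,2,0,3,3,0)! = 1/72  (running 1/72)
⟨..|..⟩ = √(1440)·(1/72) = +0.527046

+0.527046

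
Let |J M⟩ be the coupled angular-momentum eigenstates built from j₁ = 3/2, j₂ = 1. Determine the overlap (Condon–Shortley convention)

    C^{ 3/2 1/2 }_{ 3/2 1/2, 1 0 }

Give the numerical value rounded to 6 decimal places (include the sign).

triangle: 1!*2!*1!/5! = 2/120
(j±m)!: 2!*1!*1!*1!*2!*1! = 4
prefactor² = (2J+1)*Δ*N² = 4/15
  k=0: +1/(0!*1!*1!*1!*1!*0!) = 1
  k=1: −1/(1!*0!*0!*0!*2!*1!) = -1/2
Σ = 1/2  ⇒  CG² = 4/15*1/2² = 1/15
CG = +√(1/15) = +0.258199

+0.258199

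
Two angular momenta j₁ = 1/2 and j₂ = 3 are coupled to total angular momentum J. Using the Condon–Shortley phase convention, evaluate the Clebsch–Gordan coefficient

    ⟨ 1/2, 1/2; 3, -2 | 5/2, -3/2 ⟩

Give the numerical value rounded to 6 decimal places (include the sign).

j₁+j₂−J=1  J+j₁−j₂=0  J−j₁+j₂=5  j₁+j₂+J+1=7
(j₁±m₁, j₂±m₂, J±M) = (1,0,1,5,1,4)
P² = 2880/7
sum k=0..0:
  [0] +1/24 = 1/24
S = 1/24
C² = P²·S² = 5/7 ; C = +0.845154

+√(5/7) ≈ +0.845154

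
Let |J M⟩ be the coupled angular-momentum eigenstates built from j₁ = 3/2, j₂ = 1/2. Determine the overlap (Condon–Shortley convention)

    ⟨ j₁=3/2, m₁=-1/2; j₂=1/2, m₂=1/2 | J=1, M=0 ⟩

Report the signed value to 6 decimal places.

−√(1/2) ≈ -0.707107

triangle: 1!×2!×0!/4! = 2/24
(j±m)!: 1!×2!×1!×0!×1!×1! = 2
prefactor² = (2J+1)×Δ×N² = 1/2
  k=1: −1/(1!×0!×1!×0!×1!×0!) = -1
Σ = -1  ⇒  CG² = 1/2×(-1)² = 1/2
CG = −√(1/2) = -0.707107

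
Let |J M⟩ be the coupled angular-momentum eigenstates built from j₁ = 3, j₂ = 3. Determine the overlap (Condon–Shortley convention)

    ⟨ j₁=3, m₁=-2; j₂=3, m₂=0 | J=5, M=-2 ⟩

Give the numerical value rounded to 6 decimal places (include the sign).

triangle: 1!*5!*5!/12! = 14400/479001600
(j±m)!: 1!*5!*3!*3!*3!*7! = 130636800
prefactor² = (2J+1)*Δ*N² = 43200
  k=0: +1/(0!*1!*5!*3!*0!*2!) = 1/1440
  k=1: −1/(1!*0!*4!*2!*1!*3!) = -1/288
Σ = -1/360  ⇒  CG² = 43200*(-1/360)² = 1/3
CG = −√(1/3) = -0.577350

−√(1/3) = -0.577350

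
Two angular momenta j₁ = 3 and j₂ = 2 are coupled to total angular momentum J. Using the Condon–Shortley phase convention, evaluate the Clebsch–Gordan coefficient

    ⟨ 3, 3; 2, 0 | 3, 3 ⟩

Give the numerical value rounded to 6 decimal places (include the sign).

+0.645497  (= +√(5/12))

j₁+j₂−J=2  J+j₁−j₂=4  J−j₁+j₂=2  j₁+j₂+J+1=9
(j₁±m₁, j₂±m₂, J±M) = (6,0,2,2,6,0)
P² = 3840
sum k=0..0:
  [0] +1/96 = 1/96
S = 1/96
C² = P²·S² = 5/12 ; C = +0.645497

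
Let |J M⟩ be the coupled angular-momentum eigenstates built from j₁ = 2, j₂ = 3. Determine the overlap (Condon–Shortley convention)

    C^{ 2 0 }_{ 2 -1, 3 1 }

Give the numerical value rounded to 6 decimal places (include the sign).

+0.377964  (= +√(1/7))

j₁+j₂−J=3  J+j₁−j₂=1  J−j₁+j₂=3  j₁+j₂+J+1=8
(j₁±m₁, j₂±m₂, J±M) = (1,3,4,2,2,2)
P² = 36/7
sum k=2..3:
  [2] +1/4 = 1/4
  [3] −1/12 = -1/12
S = 1/6
C² = P²·S² = 1/7 ; C = +0.377964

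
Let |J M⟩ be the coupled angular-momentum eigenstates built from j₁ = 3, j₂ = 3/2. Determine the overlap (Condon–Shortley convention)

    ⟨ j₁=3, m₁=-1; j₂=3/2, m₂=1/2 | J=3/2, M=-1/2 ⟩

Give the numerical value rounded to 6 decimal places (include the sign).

j₁+j₂−J=3  J+j₁−j₂=3  J−j₁+j₂=0  j₁+j₂+J+1=7
(j₁±m₁, j₂±m₂, J±M) = (2,4,2,1,1,2)
P² = 192/35
sum k=2..2:
  [2] +1/4 = 1/4
S = 1/4
C² = P²·S² = 12/35 ; C = +0.585540

+0.585540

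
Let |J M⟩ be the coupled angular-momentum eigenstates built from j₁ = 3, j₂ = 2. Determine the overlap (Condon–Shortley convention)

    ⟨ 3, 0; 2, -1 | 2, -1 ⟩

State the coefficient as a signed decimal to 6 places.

j₁+j₂−J=3  J+j₁−j₂=3  J−j₁+j₂=1  j₁+j₂+J+1=8
(j₁±m₁, j₂±m₂, J±M) = (3,3,1,3,1,3)
P² = 81/14
sum k=0..1:
  [0] +1/36 = 1/36
  [1] −1/4 = -1/4
S = -2/9
C² = P²·S² = 2/7 ; C = -0.534522

-0.534522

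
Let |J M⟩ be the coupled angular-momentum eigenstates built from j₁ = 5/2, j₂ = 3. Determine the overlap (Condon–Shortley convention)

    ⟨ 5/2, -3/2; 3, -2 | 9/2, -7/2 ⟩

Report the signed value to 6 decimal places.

j₁+j₂−J=1  J+j₁−j₂=4  J−j₁+j₂=5  j₁+j₂+J+1=11
(j₁±m₁, j₂±m₂, J±M) = (1,4,1,5,1,8)
P² = 921600/11
sum k=0..1:
  [0] +1/576 = 1/576
  [1] −1/720 = -1/720
S = 1/2880
C² = P²·S² = 1/99 ; C = +0.100504

+√(1/99) ≈ +0.100504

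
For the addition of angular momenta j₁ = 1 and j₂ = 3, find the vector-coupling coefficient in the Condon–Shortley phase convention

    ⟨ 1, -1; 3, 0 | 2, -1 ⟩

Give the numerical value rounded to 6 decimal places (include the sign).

+0.377964

j₁+j₂−J=2  J+j₁−j₂=0  J−j₁+j₂=4  j₁+j₂+J+1=7
(j₁±m₁, j₂±m₂, J±M) = (0,2,3,3,1,3)
P² = 144/7
sum k=2..2:
  [2] +1/12 = 1/12
S = 1/12
C² = P²·S² = 1/7 ; C = +0.377964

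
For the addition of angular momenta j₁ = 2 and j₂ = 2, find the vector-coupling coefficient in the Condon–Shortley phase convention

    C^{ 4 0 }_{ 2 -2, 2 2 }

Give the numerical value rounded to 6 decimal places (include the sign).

+0.119523  (= +√(1/70))

triangle: 0!·4!·4!/9! = 576/362880
(j±m)!: 0!·4!·4!·0!·4!·4! = 331776
prefactor² = (2J+1)·Δ·N² = 165888/35
  k=0: +1/(0!·0!·4!·4!·0!·0!) = 1/576
Σ = 1/576  ⇒  CG² = 165888/35·1/576² = 1/70
CG = +√(1/70) = +0.119523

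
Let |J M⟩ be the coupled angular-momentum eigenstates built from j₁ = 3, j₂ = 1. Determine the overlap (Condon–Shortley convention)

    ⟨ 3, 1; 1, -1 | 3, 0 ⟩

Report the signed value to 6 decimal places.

+√(1/2) = +0.707107

triangle: 1!·5!·1!/8! = 120/40320
(j±m)!: 4!·2!·0!·2!·3!·3! = 3456
prefactor² = (2J+1)·Δ·N² = 72
  k=0: +1/(0!·1!·2!·0!·3!·1!) = 1/12
Σ = 1/12  ⇒  CG² = 72·1/12² = 1/2
CG = +√(1/2) = +0.707107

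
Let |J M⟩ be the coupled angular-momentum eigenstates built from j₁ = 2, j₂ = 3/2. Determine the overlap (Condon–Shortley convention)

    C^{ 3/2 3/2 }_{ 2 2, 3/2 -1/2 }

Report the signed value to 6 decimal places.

j₁+j₂−J=2  J+j₁−j₂=2  J−j₁+j₂=1  j₁+j₂+J+1=6
(j₁±m₁, j₂±m₂, J±M) = (4,0,1,2,3,0)
P² = 32/5
sum k=0..0:
  [0] +1/4 = 1/4
S = 1/4
C² = P²·S² = 2/5 ; C = +0.632456

+√(2/5) ≈ +0.632456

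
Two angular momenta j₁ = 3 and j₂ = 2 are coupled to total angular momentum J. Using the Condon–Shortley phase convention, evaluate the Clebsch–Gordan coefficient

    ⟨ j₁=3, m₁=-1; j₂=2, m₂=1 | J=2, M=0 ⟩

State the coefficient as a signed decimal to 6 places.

+√(1/7) ≈ +0.377964

j₁+j₂−J=3  J+j₁−j₂=3  J−j₁+j₂=1  j₁+j₂+J+1=8
(j₁±m₁, j₂±m₂, J±M) = (2,4,3,1,2,2)
P² = 36/7
sum k=2..3:
  [2] +1/4 = 1/4
  [3] −1/12 = -1/12
S = 1/6
C² = P²·S² = 1/7 ; C = +0.377964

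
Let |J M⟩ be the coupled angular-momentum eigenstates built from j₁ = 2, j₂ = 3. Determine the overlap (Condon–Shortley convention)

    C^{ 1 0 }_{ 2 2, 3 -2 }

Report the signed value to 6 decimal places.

j₁+j₂−J=4  J+j₁−j₂=0  J−j₁+j₂=2  j₁+j₂+J+1=7
(j₁±m₁, j₂±m₂, J±M) = (4,0,1,5,1,1)
P² = 576/7
sum k=0..0:
  [0] +1/24 = 1/24
S = 1/24
C² = P²·S² = 1/7 ; C = +0.377964

+0.377964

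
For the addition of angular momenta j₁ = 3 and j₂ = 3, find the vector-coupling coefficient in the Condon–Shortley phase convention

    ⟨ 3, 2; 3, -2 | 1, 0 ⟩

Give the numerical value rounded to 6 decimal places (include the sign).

-0.377964  (= −√(1/7))

j₁+j₂−J=5  J+j₁−j₂=1  J−j₁+j₂=1  j₁+j₂+J+1=8
(j₁±m₁, j₂±m₂, J±M) = (5,1,1,5,1,1)
P² = 900/7
sum k=0..1:
  [0] +1/120 = 1/120
  [1] −1/24 = -1/24
S = -1/30
C² = P²·S² = 1/7 ; C = -0.377964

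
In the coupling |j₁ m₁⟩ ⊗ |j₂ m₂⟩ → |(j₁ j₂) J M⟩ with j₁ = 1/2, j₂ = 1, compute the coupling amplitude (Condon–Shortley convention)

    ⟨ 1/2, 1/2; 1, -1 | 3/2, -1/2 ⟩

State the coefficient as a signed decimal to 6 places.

√[4·0!1!2!/4! · 1!0!0!2!1!2!] = √(4/3)
  +(−1)^0/∏(0,0,0,0,1,2)! = 1/2  (running 1/2)
⟨..|..⟩ = √(4/3)·(1/2) = +0.577350

+√(1/3) = +0.577350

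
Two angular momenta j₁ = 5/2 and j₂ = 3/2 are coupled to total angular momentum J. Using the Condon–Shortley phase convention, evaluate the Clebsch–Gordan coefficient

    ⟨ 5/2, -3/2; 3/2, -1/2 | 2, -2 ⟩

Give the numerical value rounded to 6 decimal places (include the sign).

√[5·2!3!1!/7! · 1!4!1!2!0!4!] = √(96/7)
  +(−1)^1/∏(1,1,3,0,0,1)! = -1/6  (running -1/6)
⟨..|..⟩ = √(96/7)·(-1/6) = -0.617213

-0.617213  (= −√(8/21))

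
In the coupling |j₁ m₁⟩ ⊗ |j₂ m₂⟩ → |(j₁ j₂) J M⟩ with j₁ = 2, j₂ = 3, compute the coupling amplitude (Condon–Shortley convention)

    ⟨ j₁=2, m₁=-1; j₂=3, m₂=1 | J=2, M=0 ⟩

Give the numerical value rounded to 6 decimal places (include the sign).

+√(1/7) = +0.377964

j₁+j₂−J=3  J+j₁−j₂=1  J−j₁+j₂=3  j₁+j₂+J+1=8
(j₁±m₁, j₂±m₂, J±M) = (1,3,4,2,2,2)
P² = 36/7
sum k=2..3:
  [2] +1/4 = 1/4
  [3] −1/12 = -1/12
S = 1/6
C² = P²·S² = 1/7 ; C = +0.377964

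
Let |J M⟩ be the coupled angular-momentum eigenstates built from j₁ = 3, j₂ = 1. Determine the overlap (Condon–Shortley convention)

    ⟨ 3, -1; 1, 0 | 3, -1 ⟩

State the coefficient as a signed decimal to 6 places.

j₁+j₂−J=1  J+j₁−j₂=5  J−j₁+j₂=1  j₁+j₂+J+1=8
(j₁±m₁, j₂±m₂, J±M) = (2,4,1,1,2,4)
P² = 48
sum k=0..1:
  [0] +1/24 = 1/24
  [1] −1/12 = -1/12
S = -1/24
C² = P²·S² = 1/12 ; C = -0.288675

-0.288675  (= −√(1/12))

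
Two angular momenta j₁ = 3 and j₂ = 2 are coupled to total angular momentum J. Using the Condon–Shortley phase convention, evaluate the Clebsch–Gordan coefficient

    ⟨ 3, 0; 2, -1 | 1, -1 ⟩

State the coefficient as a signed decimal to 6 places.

√[3·4!2!0!/7! · 3!3!1!3!0!2!] = √(432/35)
  +(−1)^1/∏(1,3,2,0,0,0)! = -1/12  (running -1/12)
⟨..|..⟩ = √(432/35)·(-1/12) = -0.292770

-0.292770  (= −√(3/35))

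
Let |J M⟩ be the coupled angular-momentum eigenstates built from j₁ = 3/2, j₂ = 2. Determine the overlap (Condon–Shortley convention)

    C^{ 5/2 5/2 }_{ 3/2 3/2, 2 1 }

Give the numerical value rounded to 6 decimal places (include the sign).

triangle: 1!×2!×3!/7! = 12/5040
(j±m)!: 3!×0!×3!×1!×5!×0! = 4320
prefactor² = (2J+1)×Δ×N² = 432/7
  k=0: +1/(0!×1!×0!×3!×2!×0!) = 1/12
Σ = 1/12  ⇒  CG² = 432/7×1/12² = 3/7
CG = +√(3/7) = +0.654654

+√(3/7) ≈ +0.654654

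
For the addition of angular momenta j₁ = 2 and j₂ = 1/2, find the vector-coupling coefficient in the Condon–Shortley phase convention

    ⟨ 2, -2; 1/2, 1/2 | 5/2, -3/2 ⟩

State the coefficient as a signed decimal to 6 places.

√[6·0!4!1!/6! · 0!4!1!0!1!4!] = √(576/5)
  +(−1)^0/∏(0,0,4,1,0,0)! = 1/24  (running 1/24)
⟨..|..⟩ = √(576/5)·(1/24) = +0.447214

+0.447214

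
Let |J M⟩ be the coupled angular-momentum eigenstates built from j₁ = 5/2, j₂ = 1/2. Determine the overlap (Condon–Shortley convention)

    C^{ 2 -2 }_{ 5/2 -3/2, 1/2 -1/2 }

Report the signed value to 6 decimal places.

j₁+j₂−J=1  J+j₁−j₂=4  J−j₁+j₂=0  j₁+j₂+J+1=6
(j₁±m₁, j₂±m₂, J±M) = (1,4,0,1,0,4)
P² = 96
sum k=0..0:
  [0] +1/24 = 1/24
S = 1/24
C² = P²·S² = 1/6 ; C = +0.408248

+0.408248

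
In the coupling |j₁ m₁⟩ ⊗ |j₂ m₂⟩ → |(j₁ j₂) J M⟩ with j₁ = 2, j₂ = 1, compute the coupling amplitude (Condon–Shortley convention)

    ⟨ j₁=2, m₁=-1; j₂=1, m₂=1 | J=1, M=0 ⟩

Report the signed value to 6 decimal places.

j₁+j₂−J=2  J+j₁−j₂=2  J−j₁+j₂=0  j₁+j₂+J+1=5
(j₁±m₁, j₂±m₂, J±M) = (1,3,2,0,1,1)
P² = 6/5
sum k=2..2:
  [2] +1/2 = 1/2
S = 1/2
C² = P²·S² = 3/10 ; C = +0.547723

+√(3/10) = +0.547723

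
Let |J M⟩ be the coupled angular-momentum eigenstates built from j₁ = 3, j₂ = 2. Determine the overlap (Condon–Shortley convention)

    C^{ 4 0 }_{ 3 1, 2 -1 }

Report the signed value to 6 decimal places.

+0.597614  (= +√(5/14))

√[9·1!5!3!/10! · 4!2!1!3!4!4!] = √(10368/35)
  +(−1)^0/∏(0,1,2,1,3,2)! = 1/24  (running 1/24)
  +(−1)^1/∏(1,0,1,0,4,3)! = -1/144  (running 5/144)
⟨..|..⟩ = √(10368/35)·(5/144) = +0.597614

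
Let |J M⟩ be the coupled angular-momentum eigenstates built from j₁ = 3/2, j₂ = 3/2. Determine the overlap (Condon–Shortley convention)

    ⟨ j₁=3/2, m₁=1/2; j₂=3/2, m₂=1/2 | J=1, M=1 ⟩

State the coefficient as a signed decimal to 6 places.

−√(2/5) = -0.632456

√[3·2!1!1!/5! · 2!1!2!1!2!0!] = √(2/5)
  +(−1)^1/∏(1,1,0,1,1,0)! = -1  (running -1)
⟨..|..⟩ = √(2/5)·(-1) = -0.632456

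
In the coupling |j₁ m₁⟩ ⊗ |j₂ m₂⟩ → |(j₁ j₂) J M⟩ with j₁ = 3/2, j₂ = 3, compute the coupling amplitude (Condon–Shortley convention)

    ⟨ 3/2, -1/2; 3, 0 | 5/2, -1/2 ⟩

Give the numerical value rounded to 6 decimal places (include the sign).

−√(6/35) ≈ -0.414039

triangle: 2!*1!*4!/8! = 48/40320
(j±m)!: 1!*2!*3!*3!*2!*3! = 864
prefactor² = (2J+1)*Δ*N² = 216/35
  k=1: −1/(1!*1!*1!*2!*0!*2!) = -1/4
  k=2: +1/(2!*0!*0!*1!*1!*3!) = 1/12
Σ = -1/6  ⇒  CG² = 216/35*(-1/6)² = 6/35
CG = −√(6/35) = -0.414039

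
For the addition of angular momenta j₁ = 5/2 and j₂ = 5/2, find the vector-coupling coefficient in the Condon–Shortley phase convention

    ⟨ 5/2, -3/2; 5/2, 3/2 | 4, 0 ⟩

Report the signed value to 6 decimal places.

j₁+j₂−J=1  J+j₁−j₂=4  J−j₁+j₂=4  j₁+j₂+J+1=10
(j₁±m₁, j₂±m₂, J±M) = (1,4,4,1,4,4)
P² = 82944/175
sum k=0..1:
  [0] +1/576 = 1/576
  [1] −1/36 = -1/36
S = -5/192
C² = P²·S² = 9/28 ; C = -0.566947

-0.566947  (= −√(9/28))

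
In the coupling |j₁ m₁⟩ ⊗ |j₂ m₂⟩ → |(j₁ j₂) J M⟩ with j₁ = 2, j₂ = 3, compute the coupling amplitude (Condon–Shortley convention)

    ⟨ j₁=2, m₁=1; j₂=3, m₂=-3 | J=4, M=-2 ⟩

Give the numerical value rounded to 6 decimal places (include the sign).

+√(27/140) = +0.439155

j₁+j₂−J=1  J+j₁−j₂=3  J−j₁+j₂=5  j₁+j₂+J+1=10
(j₁±m₁, j₂±m₂, J±M) = (3,1,0,6,2,6)
P² = 77760/7
sum k=0..0:
  [0] +1/240 = 1/240
S = 1/240
C² = P²·S² = 27/140 ; C = +0.439155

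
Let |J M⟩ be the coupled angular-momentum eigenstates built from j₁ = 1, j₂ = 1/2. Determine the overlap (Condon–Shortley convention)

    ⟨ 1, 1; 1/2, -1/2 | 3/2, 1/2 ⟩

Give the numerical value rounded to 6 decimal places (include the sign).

+√(1/3) ≈ +0.577350

triangle: 0!*2!*1!/4! = 2/24
(j±m)!: 2!*0!*0!*1!*2!*1! = 4
prefactor² = (2J+1)*Δ*N² = 4/3
  k=0: +1/(0!*0!*0!*0!*2!*1!) = 1/2
Σ = 1/2  ⇒  CG² = 4/3*1/2² = 1/3
CG = +√(1/3) = +0.577350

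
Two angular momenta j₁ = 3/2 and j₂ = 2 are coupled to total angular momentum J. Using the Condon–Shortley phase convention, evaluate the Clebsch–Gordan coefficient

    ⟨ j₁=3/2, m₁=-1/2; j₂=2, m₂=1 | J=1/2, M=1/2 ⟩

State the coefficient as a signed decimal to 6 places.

+0.547723  (= +√(3/10))

√[2·3!0!1!/5! · 1!2!3!1!1!0!] = √(6/5)
  +(−1)^2/∏(2,1,0,1,0,0)! = 1/2  (running 1/2)
⟨..|..⟩ = √(6/5)·(1/2) = +0.547723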